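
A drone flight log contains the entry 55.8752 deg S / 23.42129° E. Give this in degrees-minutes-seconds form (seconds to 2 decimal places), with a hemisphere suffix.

55°52′30.72″ S, 23°25′16.64″ E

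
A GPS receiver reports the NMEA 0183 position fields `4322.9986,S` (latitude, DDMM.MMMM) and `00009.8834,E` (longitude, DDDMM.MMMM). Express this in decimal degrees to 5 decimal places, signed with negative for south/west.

-43.38331, 0.16472

Latitude: split at 2 digits → 43° and 22.9986′; 43 + 22.9986/60 = 43.383310
hemisphere S, so the sign is −
Longitude: degrees = first 3 digits = 0, minutes = 9.8834; 0 + 9.8834/60 = 0.164723
E → positive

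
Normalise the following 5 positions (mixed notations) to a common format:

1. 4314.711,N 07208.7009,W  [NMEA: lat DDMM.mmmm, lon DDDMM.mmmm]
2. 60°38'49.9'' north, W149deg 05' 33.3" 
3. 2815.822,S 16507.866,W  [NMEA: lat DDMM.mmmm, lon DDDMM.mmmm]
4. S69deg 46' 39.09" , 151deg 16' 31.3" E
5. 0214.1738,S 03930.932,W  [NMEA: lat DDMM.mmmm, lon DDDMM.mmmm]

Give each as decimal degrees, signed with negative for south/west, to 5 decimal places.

1. 43.24518, -72.14502
2. 60.64719, -149.09258
3. -28.26370, -165.13110
4. -69.77753, 151.27536
5. -2.23623, -39.51553

Point 1:
  φ: degrees = first 2 digits = 43, minutes = 14.711; 43 + 14.711/60 = 43.245183
  N ⇒ keep positive
  λ: degrees = first 3 digits = 72, minutes = 8.7009; 72 + 8.7009/60 = 72.145015
  W → negative
Point 2:
  φ: 60° + 38/60 + 49.9/3600 = 60 + 0.633333 + 0.013861 = 60.647194
  N ⇒ keep positive
  Lon: 5′ + 33.3″ = 5.55500′; 149 + 5.55500/60 = 149.092583
  hemisphere W, so the sign is −
Point 3:
  Lat: degrees = first 2 digits = 28, minutes = 15.822; 28 + 15.822/60 = 28.263700
  hemisphere S, so the sign is −
  Longitude: degrees = first 3 digits = 165, minutes = 7.866; 165 + 7.866/60 = 165.131100
  W ⇒ negate
Point 4:
  φ: 69° + 46/60 + 39.09/3600 = 69 + 0.766667 + 0.010858 = 69.777525
  S ⇒ negate
  Longitude: 151° + 16/60 + 31.3/3600 = 151 + 0.266667 + 0.008694 = 151.275361
  E → positive
Point 5:
  Lat: split at 2 digits → 02° and 14.1738′; 2 + 14.1738/60 = 2.236230
  hemisphere S, so the sign is −
  Lon: split at 3 digits → 039° and 30.932′; 39 + 30.932/60 = 39.515533
  hemisphere W, so the sign is −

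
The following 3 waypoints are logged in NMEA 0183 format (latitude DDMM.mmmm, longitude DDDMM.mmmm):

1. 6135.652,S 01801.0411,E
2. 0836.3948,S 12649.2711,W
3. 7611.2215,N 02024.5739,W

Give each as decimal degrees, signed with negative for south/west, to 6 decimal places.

1. -61.594200, 18.017352
2. -8.606580, -126.821185
3. 76.187025, -20.409565

Point 1:
  Latitude: split at 2 digits → 61° and 35.652′; 61 + 35.652/60 = 61.5942000
  S → negative
  λ: degrees = first 3 digits = 18, minutes = 1.0411; 18 + 1.0411/60 = 18.0173517
  E → positive
Point 2:
  Lat: degrees = first 2 digits = 8, minutes = 36.3948; 8 + 36.3948/60 = 8.6065800
  S → negative
  Longitude: split at 3 digits → 126° and 49.2711′; 126 + 49.2711/60 = 126.8211850
  W ⇒ negate
Point 3:
  Lat: split at 2 digits → 76° and 11.2215′; 76 + 11.2215/60 = 76.1870250
  N → positive
  Lon: split at 3 digits → 020° and 24.5739′; 20 + 24.5739/60 = 20.4095650
  W ⇒ negate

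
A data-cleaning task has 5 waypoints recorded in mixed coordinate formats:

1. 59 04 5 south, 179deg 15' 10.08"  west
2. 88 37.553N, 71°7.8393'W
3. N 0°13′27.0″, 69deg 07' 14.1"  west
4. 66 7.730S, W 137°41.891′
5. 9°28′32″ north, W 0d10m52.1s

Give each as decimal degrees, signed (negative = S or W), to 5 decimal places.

1. -59.06806, -179.25280
2. 88.62588, -71.13066
3. 0.22417, -69.12058
4. -66.12883, -137.69818
5. 9.47556, -0.18114

Point 1:
  φ: 59 + 4/60 + 5/3600 = 59.068056
  S ⇒ negate
  Lon: 179° + 15/60 + 10.08/3600 = 179 + 0.250000 + 0.002800 = 179.252800
  hemisphere W, so the sign is −
Point 2:
  Latitude: 37.553′ = 0.625883°; total 88.625883
  N ⇒ keep positive
  Longitude: 71 + 7.8393/60 = 71.130655
  W → negative
Point 3:
  φ: 13′ + 27″ = 13.45000′; 0 + 13.45000/60 = 0.224167
  N ⇒ keep positive
  Longitude: 7′ + 14.1″ = 7.23500′; 69 + 7.23500/60 = 69.120583
  hemisphere W, so the sign is −
Point 4:
  Lat: 66 + 7.73/60 = 66.128833
  S → negative
  λ: 41.891′ = 0.698183°; total 137.698183
  hemisphere W, so the sign is −
Point 5:
  Lat: 28′ + 32″ = 28.53333′; 9 + 28.53333/60 = 9.475556
  N → positive
  λ: 0 + 10/60 + 52.1/3600 = 0.181139
  hemisphere W, so the sign is −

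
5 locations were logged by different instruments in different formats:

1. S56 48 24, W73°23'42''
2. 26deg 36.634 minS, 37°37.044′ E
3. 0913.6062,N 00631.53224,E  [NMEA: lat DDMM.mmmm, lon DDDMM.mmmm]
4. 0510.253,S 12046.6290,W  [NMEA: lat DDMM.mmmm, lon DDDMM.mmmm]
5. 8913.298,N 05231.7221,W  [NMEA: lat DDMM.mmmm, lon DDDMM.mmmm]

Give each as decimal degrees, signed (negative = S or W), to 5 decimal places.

Point 1:
  φ: 48′ + 24″ = 48.40000′; 56 + 48.40000/60 = 56.806667
  S → negative
  Lon: 73° + 23/60 + 42/3600 = 73 + 0.383333 + 0.011667 = 73.395000
  W → negative
Point 2:
  Lat: 36.634′ = 0.610567°; total 26.610567
  hemisphere S, so the sign is −
  λ: 37.044′ = 0.617400°; total 37.617400
  E → positive
Point 3:
  φ: split at 2 digits → 09° and 13.6062′; 9 + 13.6062/60 = 9.226770
  N ⇒ keep positive
  Longitude: split at 3 digits → 006° and 31.53224′; 6 + 31.53224/60 = 6.525537
  E → positive
Point 4:
  φ: split at 2 digits → 05° and 10.253′; 5 + 10.253/60 = 5.170883
  hemisphere S, so the sign is −
  λ: split at 3 digits → 120° and 46.629′; 120 + 46.629/60 = 120.777150
  hemisphere W, so the sign is −
Point 5:
  φ: degrees = first 2 digits = 89, minutes = 13.298; 89 + 13.298/60 = 89.221633
  N → positive
  λ: degrees = first 3 digits = 52, minutes = 31.7221; 52 + 31.7221/60 = 52.528702
  hemisphere W, so the sign is −

1. -56.80667, -73.39500
2. -26.61057, 37.61740
3. 9.22677, 6.52554
4. -5.17088, -120.77715
5. 89.22163, -52.52870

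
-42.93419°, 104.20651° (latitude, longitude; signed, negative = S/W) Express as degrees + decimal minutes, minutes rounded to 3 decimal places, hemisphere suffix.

Latitude is negative → S; |value| = 42.934190
Lat: 42° + 0.934190 × 60 = 42° 56.05140′
Lon: minutes = (104.206510 − 104) × 60 = 12.39060

42° 56.051′ S, 104° 12.391′ E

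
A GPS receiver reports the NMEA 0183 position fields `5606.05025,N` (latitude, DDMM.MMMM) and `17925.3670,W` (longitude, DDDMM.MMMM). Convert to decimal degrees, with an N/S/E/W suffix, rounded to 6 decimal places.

56.100838° N, 179.422783° W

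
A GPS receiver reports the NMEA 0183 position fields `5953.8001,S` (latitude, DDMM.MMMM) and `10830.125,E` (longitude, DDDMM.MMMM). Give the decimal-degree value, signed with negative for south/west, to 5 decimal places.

-59.89667, 108.50208

Lat: degrees = first 2 digits = 59, minutes = 53.8001; 59 + 53.8001/60 = 59.896668
S ⇒ negate
Longitude: split at 3 digits → 108° and 30.125′; 108 + 30.125/60 = 108.502083
E → positive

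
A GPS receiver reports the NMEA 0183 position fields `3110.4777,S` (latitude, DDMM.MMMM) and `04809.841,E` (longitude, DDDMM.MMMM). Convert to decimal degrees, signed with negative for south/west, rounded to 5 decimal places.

-31.17463, 48.16402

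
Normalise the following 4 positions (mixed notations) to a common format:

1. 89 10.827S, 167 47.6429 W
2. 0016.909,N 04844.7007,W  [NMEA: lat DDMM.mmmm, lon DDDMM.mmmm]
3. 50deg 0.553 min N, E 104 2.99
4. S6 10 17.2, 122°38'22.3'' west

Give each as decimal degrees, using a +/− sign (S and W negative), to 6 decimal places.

Point 1:
  φ: 89 + 10.827/60 = 89.1804500
  S ⇒ negate
  λ: 167 + 47.6429/60 = 167.7940483
  W ⇒ negate
Point 2:
  φ: degrees = first 2 digits = 0, minutes = 16.909; 0 + 16.909/60 = 0.2818167
  N → positive
  Lon: split at 3 digits → 048° and 44.7007′; 48 + 44.7007/60 = 48.7450117
  W → negative
Point 3:
  Lat: 50 + 0.553/60 = 50.0092167
  N ⇒ keep positive
  Lon: 2.99′ = 0.049833°; total 104.0498333
  E ⇒ keep positive
Point 4:
  φ: 10′ + 17.2″ = 10.28667′; 6 + 10.28667/60 = 6.1714444
  S → negative
  Longitude: 122 + 38/60 + 22.3/3600 = 122.6395278
  W → negative

1. -89.180450, -167.794048
2. 0.281817, -48.745012
3. 50.009217, 104.049833
4. -6.171444, -122.639528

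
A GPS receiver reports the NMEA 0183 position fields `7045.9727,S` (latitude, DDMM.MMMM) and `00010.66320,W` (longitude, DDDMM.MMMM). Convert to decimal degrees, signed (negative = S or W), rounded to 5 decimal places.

-70.76621, -0.17772

Lat: degrees = first 2 digits = 70, minutes = 45.9727; 70 + 45.9727/60 = 70.766212
S ⇒ negate
λ: degrees = first 3 digits = 0, minutes = 10.6632; 0 + 10.6632/60 = 0.177720
W → negative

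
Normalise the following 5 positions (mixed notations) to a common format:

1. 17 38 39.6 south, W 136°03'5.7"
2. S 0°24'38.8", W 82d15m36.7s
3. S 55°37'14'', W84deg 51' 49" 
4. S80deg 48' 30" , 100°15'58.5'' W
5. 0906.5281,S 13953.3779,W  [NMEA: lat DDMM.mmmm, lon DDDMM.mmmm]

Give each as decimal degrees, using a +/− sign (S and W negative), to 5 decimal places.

1. -17.64433, -136.05158
2. -0.41078, -82.26019
3. -55.62056, -84.86361
4. -80.80833, -100.26625
5. -9.10880, -139.88963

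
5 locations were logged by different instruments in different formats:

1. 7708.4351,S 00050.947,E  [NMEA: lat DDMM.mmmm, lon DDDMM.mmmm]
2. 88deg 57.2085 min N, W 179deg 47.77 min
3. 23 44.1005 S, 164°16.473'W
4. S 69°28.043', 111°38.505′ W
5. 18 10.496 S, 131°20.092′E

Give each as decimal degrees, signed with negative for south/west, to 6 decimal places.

Point 1:
  φ: split at 2 digits → 77° and 8.4351′; 77 + 8.4351/60 = 77.1405850
  S → negative
  λ: degrees = first 3 digits = 0, minutes = 50.947; 0 + 50.947/60 = 0.8491167
  E ⇒ keep positive
Point 2:
  Lat: 57.2085′ = 0.953475°; total 88.9534750
  N → positive
  Longitude: 179 + 47.77/60 = 179.7961667
  W ⇒ negate
Point 3:
  Lat: 44.1005′ = 0.735008°; total 23.7350083
  S → negative
  Lon: 164 + 16.473/60 = 164.2745500
  W → negative
Point 4:
  Lat: 69 + 28.043/60 = 69.4673833
  S ⇒ negate
  λ: 111 + 38.505/60 = 111.6417500
  W ⇒ negate
Point 5:
  Latitude: 18 + 10.496/60 = 18.1749333
  S → negative
  λ: 20.092′ = 0.334867°; total 131.3348667
  E → positive

1. -77.140585, 0.849117
2. 88.953475, -179.796167
3. -23.735008, -164.274550
4. -69.467383, -111.641750
5. -18.174933, 131.334867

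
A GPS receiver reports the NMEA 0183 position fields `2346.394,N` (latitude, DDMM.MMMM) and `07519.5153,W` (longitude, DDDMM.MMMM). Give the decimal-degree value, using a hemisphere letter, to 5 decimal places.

23.77323° N, 75.32526° W

Latitude: degrees = first 2 digits = 23, minutes = 46.394; 23 + 46.394/60 = 23.773233
Longitude: split at 3 digits → 075° and 19.5153′; 75 + 19.5153/60 = 75.325255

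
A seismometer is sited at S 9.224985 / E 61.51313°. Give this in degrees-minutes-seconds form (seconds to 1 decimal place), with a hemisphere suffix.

9°13′29.9″ S, 61°30′47.3″ E

φ: 0.224985 × 60 = 13.49910′ → 13′, remainder × 60 = 29.946″
Longitude: whole degrees 61; 30.78780′ → 30′ and 47.268″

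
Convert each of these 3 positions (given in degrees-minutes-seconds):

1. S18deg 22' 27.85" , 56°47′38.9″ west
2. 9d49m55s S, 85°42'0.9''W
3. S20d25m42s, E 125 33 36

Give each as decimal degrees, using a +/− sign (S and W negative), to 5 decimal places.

1. -18.37440, -56.79414
2. -9.83194, -85.70025
3. -20.42833, 125.56000

Point 1:
  Lat: 18° + 22/60 + 27.85/3600 = 18 + 0.366667 + 0.007736 = 18.374403
  S ⇒ negate
  λ: 56 + 47/60 + 38.9/3600 = 56.794139
  W → negative
Point 2:
  Lat: 9° + 49/60 + 55/3600 = 9 + 0.816667 + 0.015278 = 9.831944
  S ⇒ negate
  Longitude: 42′ + 0.9″ = 42.01500′; 85 + 42.01500/60 = 85.700250
  W ⇒ negate
Point 3:
  Lat: 25′ + 42″ = 25.70000′; 20 + 25.70000/60 = 20.428333
  S ⇒ negate
  λ: 125 + 33/60 + 36/3600 = 125.560000
  E ⇒ keep positive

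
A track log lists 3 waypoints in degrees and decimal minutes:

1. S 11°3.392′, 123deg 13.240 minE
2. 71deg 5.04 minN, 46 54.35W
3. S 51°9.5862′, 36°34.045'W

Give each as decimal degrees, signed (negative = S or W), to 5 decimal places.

1. -11.05653, 123.22067
2. 71.08400, -46.90583
3. -51.15977, -36.56742

Point 1:
  Lat: 11 + 3.392/60 = 11.056533
  S ⇒ negate
  Longitude: 123 + 13.24/60 = 123.220667
  E → positive
Point 2:
  φ: 71 + 5.04/60 = 71.084000
  N → positive
  Lon: 46 + 54.35/60 = 46.905833
  hemisphere W, so the sign is −
Point 3:
  φ: 9.5862′ = 0.159770°; total 51.159770
  S ⇒ negate
  Longitude: 36 + 34.045/60 = 36.567417
  hemisphere W, so the sign is −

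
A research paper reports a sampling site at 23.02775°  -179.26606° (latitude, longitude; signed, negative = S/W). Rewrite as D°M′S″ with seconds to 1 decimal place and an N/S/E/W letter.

Latitude: 0.027750 × 60 = 1.66500′ → 1′, remainder × 60 = 39.900″
Longitude is negative → W; |value| = 179.266060
Lon: 0.266060° → 15.96360′; 0.96360 × 60 = 57.816″

23°01′39.9″ N, 179°15′57.8″ W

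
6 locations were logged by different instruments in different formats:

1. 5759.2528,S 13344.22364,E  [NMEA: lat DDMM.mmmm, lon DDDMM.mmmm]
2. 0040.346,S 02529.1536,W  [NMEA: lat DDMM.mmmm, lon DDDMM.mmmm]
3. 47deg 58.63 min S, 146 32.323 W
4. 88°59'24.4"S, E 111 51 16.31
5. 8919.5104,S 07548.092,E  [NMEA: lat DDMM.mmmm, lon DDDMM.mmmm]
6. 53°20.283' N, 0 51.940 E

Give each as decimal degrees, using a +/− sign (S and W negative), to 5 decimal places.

Point 1:
  Lat: degrees = first 2 digits = 57, minutes = 59.2528; 57 + 59.2528/60 = 57.987547
  S ⇒ negate
  Longitude: degrees = first 3 digits = 133, minutes = 44.22364; 133 + 44.22364/60 = 133.737061
  E ⇒ keep positive
Point 2:
  Latitude: degrees = first 2 digits = 0, minutes = 40.346; 0 + 40.346/60 = 0.672433
  S → negative
  Lon: degrees = first 3 digits = 25, minutes = 29.1536; 25 + 29.1536/60 = 25.485893
  W ⇒ negate
Point 3:
  Lat: 47 + 58.63/60 = 47.977167
  S → negative
  λ: 146 + 32.323/60 = 146.538717
  W ⇒ negate
Point 4:
  Latitude: 88° + 59/60 + 24.4/3600 = 88 + 0.983333 + 0.006778 = 88.990111
  S → negative
  λ: 51′ + 16.31″ = 51.27183′; 111 + 51.27183/60 = 111.854531
  E → positive
Point 5:
  Lat: degrees = first 2 digits = 89, minutes = 19.5104; 89 + 19.5104/60 = 89.325173
  hemisphere S, so the sign is −
  λ: split at 3 digits → 075° and 48.092′; 75 + 48.092/60 = 75.801533
  E → positive
Point 6:
  φ: 20.283′ = 0.338050°; total 53.338050
  N → positive
  Longitude: 51.94′ = 0.865667°; total 0.865667
  E ⇒ keep positive

1. -57.98755, 133.73706
2. -0.67243, -25.48589
3. -47.97717, -146.53872
4. -88.99011, 111.85453
5. -89.32517, 75.80153
6. 53.33805, 0.86567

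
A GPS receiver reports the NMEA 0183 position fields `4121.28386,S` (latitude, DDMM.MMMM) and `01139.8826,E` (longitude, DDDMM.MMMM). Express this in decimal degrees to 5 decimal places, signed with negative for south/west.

Latitude: split at 2 digits → 41° and 21.28386′; 41 + 21.28386/60 = 41.354731
S ⇒ negate
Longitude: degrees = first 3 digits = 11, minutes = 39.8826; 11 + 39.8826/60 = 11.664710
E → positive

-41.35473, 11.66471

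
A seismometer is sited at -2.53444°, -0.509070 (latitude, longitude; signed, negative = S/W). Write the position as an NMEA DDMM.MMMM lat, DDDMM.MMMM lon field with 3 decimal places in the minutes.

0232.066,S / 00030.544,W

Latitude is negative → S; |value| = 2.534440
Lat: fractional part 0.534440 → 32.06640 minutes
Longitude is negative → W; |value| = 0.509070
λ: fractional part 0.509070 → 30.54420 minutes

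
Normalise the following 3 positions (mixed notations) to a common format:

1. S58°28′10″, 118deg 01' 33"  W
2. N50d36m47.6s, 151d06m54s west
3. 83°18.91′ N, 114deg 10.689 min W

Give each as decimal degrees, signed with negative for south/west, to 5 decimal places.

1. -58.46944, -118.02583
2. 50.61322, -151.11500
3. 83.31517, -114.17815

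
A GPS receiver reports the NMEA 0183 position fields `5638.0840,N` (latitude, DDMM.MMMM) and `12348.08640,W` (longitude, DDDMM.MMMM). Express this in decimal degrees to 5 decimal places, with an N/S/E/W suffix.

φ: degrees = first 2 digits = 56, minutes = 38.084; 56 + 38.084/60 = 56.634733
Longitude: split at 3 digits → 123° and 48.0864′; 123 + 48.0864/60 = 123.801440

56.63473° N, 123.80144° W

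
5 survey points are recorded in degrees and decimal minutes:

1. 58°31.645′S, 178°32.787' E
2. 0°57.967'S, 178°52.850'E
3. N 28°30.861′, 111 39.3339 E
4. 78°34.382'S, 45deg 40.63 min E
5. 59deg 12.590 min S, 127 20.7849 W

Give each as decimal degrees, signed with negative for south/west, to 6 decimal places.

1. -58.527417, 178.546450
2. -0.966117, 178.880833
3. 28.514350, 111.655565
4. -78.573033, 45.677167
5. -59.209833, -127.346415

Point 1:
  φ: 31.645′ = 0.527417°; total 58.5274167
  S → negative
  Longitude: 178 + 32.787/60 = 178.5464500
  E ⇒ keep positive
Point 2:
  Latitude: 57.967′ = 0.966117°; total 0.9661167
  hemisphere S, so the sign is −
  λ: 52.85′ = 0.880833°; total 178.8808333
  E → positive
Point 3:
  Lat: 30.861′ = 0.514350°; total 28.5143500
  N ⇒ keep positive
  Longitude: 111 + 39.3339/60 = 111.6555650
  E ⇒ keep positive
Point 4:
  Lat: 78 + 34.382/60 = 78.5730333
  S ⇒ negate
  Lon: 40.63′ = 0.677167°; total 45.6771667
  E ⇒ keep positive
Point 5:
  Lat: 59 + 12.59/60 = 59.2098333
  S ⇒ negate
  λ: 20.7849′ = 0.346415°; total 127.3464150
  W ⇒ negate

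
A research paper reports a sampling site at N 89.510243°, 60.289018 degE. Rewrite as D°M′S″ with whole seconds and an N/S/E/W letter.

φ: 0.510243° → 30.61458′; 0.61458 × 60 = 36.87″
λ: 0.289018° → 17.34108′; 0.34108 × 60 = 20.46″

89°30′37″ N, 60°17′20″ E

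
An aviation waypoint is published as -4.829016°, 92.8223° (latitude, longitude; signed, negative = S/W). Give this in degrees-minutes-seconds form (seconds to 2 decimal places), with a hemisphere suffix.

4°49′44.46″ S, 92°49′20.28″ E

Latitude is negative → S; |value| = 4.829016
Lat: 0.829016° → 49.74096′; 0.74096 × 60 = 44.4576″
Longitude: 0.822300° → 49.33800′; 0.33800 × 60 = 20.2800″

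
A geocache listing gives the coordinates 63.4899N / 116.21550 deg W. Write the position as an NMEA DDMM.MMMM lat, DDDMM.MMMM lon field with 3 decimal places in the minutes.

6329.394,N / 11612.930,W

Lat: 63° + 0.489900 × 60 = 63° 29.39400′
Lon: minutes = (116.215500 − 116) × 60 = 12.93000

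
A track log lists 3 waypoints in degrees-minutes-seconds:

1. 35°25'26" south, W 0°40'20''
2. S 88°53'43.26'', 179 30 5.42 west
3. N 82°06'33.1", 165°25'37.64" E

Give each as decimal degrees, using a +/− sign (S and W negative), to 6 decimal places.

1. -35.423889, -0.672222
2. -88.895350, -179.501506
3. 82.109194, 165.427122

Point 1:
  φ: 35 + 25/60 + 26/3600 = 35.4238889
  S → negative
  Lon: 40′ + 20″ = 40.33333′; 0 + 40.33333/60 = 0.6722222
  W ⇒ negate
Point 2:
  Latitude: 88 + 53/60 + 43.26/3600 = 88.8953500
  S ⇒ negate
  Longitude: 30′ + 5.42″ = 30.09033′; 179 + 30.09033/60 = 179.5015056
  hemisphere W, so the sign is −
Point 3:
  Latitude: 82° + 6/60 + 33.1/3600 = 82 + 0.100000 + 0.009194 = 82.1091944
  N → positive
  λ: 165 + 25/60 + 37.64/3600 = 165.4271222
  E → positive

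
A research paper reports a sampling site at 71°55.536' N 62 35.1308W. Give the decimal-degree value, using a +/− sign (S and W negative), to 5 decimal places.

71.92560, -62.58551

Lat: 71 + 55.536/60 = 71.925600
N ⇒ keep positive
λ: 62 + 35.1308/60 = 62.585513
W → negative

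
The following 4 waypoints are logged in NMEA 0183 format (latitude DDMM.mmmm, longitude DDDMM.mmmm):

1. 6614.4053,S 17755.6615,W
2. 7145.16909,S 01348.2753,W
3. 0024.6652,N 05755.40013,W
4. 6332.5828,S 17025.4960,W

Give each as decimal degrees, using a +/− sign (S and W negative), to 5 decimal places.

Point 1:
  φ: degrees = first 2 digits = 66, minutes = 14.4053; 66 + 14.4053/60 = 66.240088
  S ⇒ negate
  λ: split at 3 digits → 177° and 55.6615′; 177 + 55.6615/60 = 177.927692
  W ⇒ negate
Point 2:
  φ: split at 2 digits → 71° and 45.16909′; 71 + 45.16909/60 = 71.752818
  S ⇒ negate
  Lon: degrees = first 3 digits = 13, minutes = 48.2753; 13 + 48.2753/60 = 13.804588
  hemisphere W, so the sign is −
Point 3:
  Lat: split at 2 digits → 00° and 24.6652′; 0 + 24.6652/60 = 0.411087
  N → positive
  λ: degrees = first 3 digits = 57, minutes = 55.40013; 57 + 55.40013/60 = 57.923336
  W → negative
Point 4:
  φ: degrees = first 2 digits = 63, minutes = 32.5828; 63 + 32.5828/60 = 63.543047
  hemisphere S, so the sign is −
  Longitude: split at 3 digits → 170° and 25.496′; 170 + 25.496/60 = 170.424933
  W → negative

1. -66.24009, -177.92769
2. -71.75282, -13.80459
3. 0.41109, -57.92334
4. -63.54305, -170.42493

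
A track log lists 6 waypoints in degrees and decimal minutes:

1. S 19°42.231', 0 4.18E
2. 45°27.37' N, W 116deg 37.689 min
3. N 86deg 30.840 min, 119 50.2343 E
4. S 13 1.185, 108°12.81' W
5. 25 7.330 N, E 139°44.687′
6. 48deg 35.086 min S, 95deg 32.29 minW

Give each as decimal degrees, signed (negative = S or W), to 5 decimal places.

Point 1:
  φ: 19 + 42.231/60 = 19.703850
  S → negative
  Lon: 0 + 4.18/60 = 0.069667
  E ⇒ keep positive
Point 2:
  φ: 27.37′ = 0.456167°; total 45.456167
  N ⇒ keep positive
  λ: 37.689′ = 0.628150°; total 116.628150
  W ⇒ negate
Point 3:
  Latitude: 86 + 30.84/60 = 86.514000
  N ⇒ keep positive
  Longitude: 119 + 50.2343/60 = 119.837238
  E → positive
Point 4:
  Lat: 13 + 1.185/60 = 13.019750
  S → negative
  λ: 108 + 12.81/60 = 108.213500
  W → negative
Point 5:
  Latitude: 25 + 7.33/60 = 25.122167
  N ⇒ keep positive
  Lon: 139 + 44.687/60 = 139.744783
  E ⇒ keep positive
Point 6:
  Latitude: 35.086′ = 0.584767°; total 48.584767
  S ⇒ negate
  λ: 32.29′ = 0.538167°; total 95.538167
  W → negative

1. -19.70385, 0.06967
2. 45.45617, -116.62815
3. 86.51400, 119.83724
4. -13.01975, -108.21350
5. 25.12217, 139.74478
6. -48.58477, -95.53817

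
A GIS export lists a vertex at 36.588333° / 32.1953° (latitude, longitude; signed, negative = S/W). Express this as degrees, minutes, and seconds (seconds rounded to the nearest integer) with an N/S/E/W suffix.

36°35′18″ N, 32°11′43″ E

Latitude: whole degrees 36; 35.29998′ → 35′ and 18.00″
Longitude: 0.195300° → 11.71800′; 0.71800 × 60 = 43.08″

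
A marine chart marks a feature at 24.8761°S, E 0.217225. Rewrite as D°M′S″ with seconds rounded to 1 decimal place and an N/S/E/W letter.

24°52′34.0″ S, 0°13′2.0″ E

Lat: 0.876100 × 60 = 52.56600′ → 52′, remainder × 60 = 33.960″
Lon: 0.217225° → 13.03350′; 0.03350 × 60 = 2.010″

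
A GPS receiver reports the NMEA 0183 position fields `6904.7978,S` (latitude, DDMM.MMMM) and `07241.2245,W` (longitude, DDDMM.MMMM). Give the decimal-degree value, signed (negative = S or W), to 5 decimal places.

Lat: degrees = first 2 digits = 69, minutes = 4.7978; 69 + 4.7978/60 = 69.079963
hemisphere S, so the sign is −
Longitude: degrees = first 3 digits = 72, minutes = 41.2245; 72 + 41.2245/60 = 72.687075
hemisphere W, so the sign is −

-69.07996, -72.68708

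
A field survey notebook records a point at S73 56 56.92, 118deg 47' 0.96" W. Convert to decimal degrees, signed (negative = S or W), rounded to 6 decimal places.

Lat: 73° + 56/60 + 56.92/3600 = 73 + 0.933333 + 0.015811 = 73.9491444
S → negative
Lon: 118° + 47/60 + 0.96/3600 = 118 + 0.783333 + 0.000267 = 118.7836000
hemisphere W, so the sign is −

-73.949144, -118.783600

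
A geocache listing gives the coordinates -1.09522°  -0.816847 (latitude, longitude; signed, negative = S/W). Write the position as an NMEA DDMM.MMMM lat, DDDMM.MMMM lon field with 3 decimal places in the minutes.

0105.713,S / 00049.011,W

Latitude is negative → S; |value| = 1.095220
Latitude: minutes = (1.095220 − 1) × 60 = 5.71320
Longitude is negative → W; |value| = 0.816847
Lon: minutes = (0.816847 − 0) × 60 = 49.01082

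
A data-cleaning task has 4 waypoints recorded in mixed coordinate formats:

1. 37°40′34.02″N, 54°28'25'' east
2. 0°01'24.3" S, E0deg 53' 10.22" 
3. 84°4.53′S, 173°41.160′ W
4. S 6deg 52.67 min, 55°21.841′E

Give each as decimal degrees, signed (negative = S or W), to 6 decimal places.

1. 37.676117, 54.473611
2. -0.023417, 0.886172
3. -84.075500, -173.686000
4. -6.877833, 55.364017

Point 1:
  φ: 37 + 40/60 + 34.02/3600 = 37.6761167
  N → positive
  Longitude: 28′ + 25″ = 28.41667′; 54 + 28.41667/60 = 54.4736111
  E → positive
Point 2:
  Latitude: 0 + 1/60 + 24.3/3600 = 0.0234167
  S → negative
  Longitude: 53′ + 10.22″ = 53.17033′; 0 + 53.17033/60 = 0.8861722
  E ⇒ keep positive
Point 3:
  Lat: 84 + 4.53/60 = 84.0755000
  S → negative
  Lon: 173 + 41.16/60 = 173.6860000
  W → negative
Point 4:
  Latitude: 6 + 52.67/60 = 6.8778333
  hemisphere S, so the sign is −
  λ: 55 + 21.841/60 = 55.3640167
  E → positive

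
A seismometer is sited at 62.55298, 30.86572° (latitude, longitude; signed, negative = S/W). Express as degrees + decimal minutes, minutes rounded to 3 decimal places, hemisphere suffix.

62° 33.179′ N, 30° 51.943′ E

Latitude: fractional part 0.552980 → 33.17880 minutes
Longitude: minutes = (30.865720 − 30) × 60 = 51.94320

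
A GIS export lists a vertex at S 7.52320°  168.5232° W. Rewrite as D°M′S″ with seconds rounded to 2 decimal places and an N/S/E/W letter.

Lat: 0.523200 × 60 = 31.39200′ → 31′, remainder × 60 = 23.5200″
Lon: 0.523200° → 31.39200′; 0.39200 × 60 = 23.5200″

7°31′23.52″ S, 168°31′23.52″ W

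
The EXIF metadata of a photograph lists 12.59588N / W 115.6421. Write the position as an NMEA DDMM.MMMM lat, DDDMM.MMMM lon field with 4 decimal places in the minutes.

1235.7528,N / 11538.5260,W

Latitude: 12° + 0.595880 × 60 = 12° 35.752800′
Lon: minutes = (115.642100 − 115) × 60 = 38.526000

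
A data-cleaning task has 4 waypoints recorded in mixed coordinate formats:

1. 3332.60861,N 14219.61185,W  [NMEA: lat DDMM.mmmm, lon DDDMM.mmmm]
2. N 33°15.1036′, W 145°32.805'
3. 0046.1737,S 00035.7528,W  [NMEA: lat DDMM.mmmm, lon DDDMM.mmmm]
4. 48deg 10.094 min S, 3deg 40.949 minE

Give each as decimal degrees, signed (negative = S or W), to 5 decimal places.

1. 33.54348, -142.32686
2. 33.25173, -145.54675
3. -0.76956, -0.59588
4. -48.16823, 3.68248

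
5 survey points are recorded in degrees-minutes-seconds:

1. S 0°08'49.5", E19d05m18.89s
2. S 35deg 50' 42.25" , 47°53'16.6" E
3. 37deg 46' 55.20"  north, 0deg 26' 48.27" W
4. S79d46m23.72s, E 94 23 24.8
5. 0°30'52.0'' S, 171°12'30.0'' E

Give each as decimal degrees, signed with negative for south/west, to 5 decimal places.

Point 1:
  Lat: 0° + 8/60 + 49.5/3600 = 0 + 0.133333 + 0.013750 = 0.147083
  S → negative
  Longitude: 5′ + 18.89″ = 5.31483′; 19 + 5.31483/60 = 19.088581
  E ⇒ keep positive
Point 2:
  Lat: 50′ + 42.25″ = 50.70417′; 35 + 50.70417/60 = 35.845069
  S → negative
  λ: 47° + 53/60 + 16.6/3600 = 47 + 0.883333 + 0.004611 = 47.887944
  E → positive
Point 3:
  Lat: 37° + 46/60 + 55.2/3600 = 37 + 0.766667 + 0.015333 = 37.782000
  N → positive
  Longitude: 0° + 26/60 + 48.27/3600 = 0 + 0.433333 + 0.013408 = 0.446742
  hemisphere W, so the sign is −
Point 4:
  Latitude: 79° + 46/60 + 23.72/3600 = 79 + 0.766667 + 0.006589 = 79.773256
  S ⇒ negate
  λ: 94° + 23/60 + 24.8/3600 = 94 + 0.383333 + 0.006889 = 94.390222
  E ⇒ keep positive
Point 5:
  Latitude: 0 + 30/60 + 52/3600 = 0.514444
  S → negative
  Longitude: 171 + 12/60 + 30/3600 = 171.208333
  E → positive

1. -0.14708, 19.08858
2. -35.84507, 47.88794
3. 37.78200, -0.44674
4. -79.77326, 94.39022
5. -0.51444, 171.20833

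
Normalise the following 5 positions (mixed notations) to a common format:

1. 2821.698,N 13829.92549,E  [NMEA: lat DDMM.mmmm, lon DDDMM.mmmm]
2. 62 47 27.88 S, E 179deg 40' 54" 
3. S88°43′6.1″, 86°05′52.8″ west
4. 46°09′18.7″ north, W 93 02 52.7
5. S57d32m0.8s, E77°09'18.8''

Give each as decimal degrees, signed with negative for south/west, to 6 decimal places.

Point 1:
  Lat: split at 2 digits → 28° and 21.698′; 28 + 21.698/60 = 28.3616333
  N ⇒ keep positive
  λ: split at 3 digits → 138° and 29.92549′; 138 + 29.92549/60 = 138.4987582
  E → positive
Point 2:
  Latitude: 62 + 47/60 + 27.88/3600 = 62.7910778
  S → negative
  λ: 179° + 40/60 + 54/3600 = 179 + 0.666667 + 0.015000 = 179.6816667
  E → positive
Point 3:
  Latitude: 43′ + 6.1″ = 43.10167′; 88 + 43.10167/60 = 88.7183611
  S → negative
  λ: 86 + 5/60 + 52.8/3600 = 86.0980000
  W ⇒ negate
Point 4:
  Latitude: 9′ + 18.7″ = 9.31167′; 46 + 9.31167/60 = 46.1551944
  N ⇒ keep positive
  Longitude: 93° + 2/60 + 52.7/3600 = 93 + 0.033333 + 0.014639 = 93.0479722
  hemisphere W, so the sign is −
Point 5:
  Latitude: 57° + 32/60 + 0.8/3600 = 57 + 0.533333 + 0.000222 = 57.5335556
  S ⇒ negate
  Lon: 9′ + 18.8″ = 9.31333′; 77 + 9.31333/60 = 77.1552222
  E → positive

1. 28.361633, 138.498758
2. -62.791078, 179.681667
3. -88.718361, -86.098000
4. 46.155194, -93.047972
5. -57.533556, 77.155222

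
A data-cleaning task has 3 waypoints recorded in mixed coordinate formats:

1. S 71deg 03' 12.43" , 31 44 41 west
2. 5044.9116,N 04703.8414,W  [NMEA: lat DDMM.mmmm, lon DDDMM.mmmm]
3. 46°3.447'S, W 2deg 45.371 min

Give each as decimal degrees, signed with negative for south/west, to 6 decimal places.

Point 1:
  Latitude: 3′ + 12.43″ = 3.20717′; 71 + 3.20717/60 = 71.0534528
  hemisphere S, so the sign is −
  Longitude: 31 + 44/60 + 41/3600 = 31.7447222
  hemisphere W, so the sign is −
Point 2:
  Latitude: degrees = first 2 digits = 50, minutes = 44.9116; 50 + 44.9116/60 = 50.7485267
  N ⇒ keep positive
  λ: degrees = first 3 digits = 47, minutes = 3.8414; 47 + 3.8414/60 = 47.0640233
  W ⇒ negate
Point 3:
  Lat: 3.447′ = 0.057450°; total 46.0574500
  S → negative
  Longitude: 2 + 45.371/60 = 2.7561833
  hemisphere W, so the sign is −

1. -71.053453, -31.744722
2. 50.748527, -47.064023
3. -46.057450, -2.756183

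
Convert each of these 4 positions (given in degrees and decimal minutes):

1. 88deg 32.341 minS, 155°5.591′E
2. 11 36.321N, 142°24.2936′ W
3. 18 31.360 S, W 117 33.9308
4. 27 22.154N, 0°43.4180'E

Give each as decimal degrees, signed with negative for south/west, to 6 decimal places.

1. -88.539017, 155.093183
2. 11.605350, -142.404893
3. -18.522667, -117.565513
4. 27.369233, 0.723633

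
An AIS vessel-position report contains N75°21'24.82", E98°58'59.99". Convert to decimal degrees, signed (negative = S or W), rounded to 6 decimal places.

Lat: 21′ + 24.82″ = 21.41367′; 75 + 21.41367/60 = 75.3568944
N → positive
λ: 98 + 58/60 + 59.99/3600 = 98.9833306
E → positive

75.356894, 98.983331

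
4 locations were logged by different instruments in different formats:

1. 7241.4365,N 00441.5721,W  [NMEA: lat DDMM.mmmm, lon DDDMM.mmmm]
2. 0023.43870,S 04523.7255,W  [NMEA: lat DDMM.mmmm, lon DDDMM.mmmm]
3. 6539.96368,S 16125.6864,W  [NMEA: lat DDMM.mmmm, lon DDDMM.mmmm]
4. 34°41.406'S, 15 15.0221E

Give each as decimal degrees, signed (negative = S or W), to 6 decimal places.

Point 1:
  Latitude: split at 2 digits → 72° and 41.4365′; 72 + 41.4365/60 = 72.6906083
  N → positive
  Lon: degrees = first 3 digits = 4, minutes = 41.5721; 4 + 41.5721/60 = 4.6928683
  W ⇒ negate
Point 2:
  Lat: split at 2 digits → 00° and 23.4387′; 0 + 23.4387/60 = 0.3906450
  S → negative
  Longitude: split at 3 digits → 045° and 23.7255′; 45 + 23.7255/60 = 45.3954250
  W → negative
Point 3:
  φ: degrees = first 2 digits = 65, minutes = 39.96368; 65 + 39.96368/60 = 65.6660613
  S → negative
  λ: degrees = first 3 digits = 161, minutes = 25.6864; 161 + 25.6864/60 = 161.4281067
  W ⇒ negate
Point 4:
  φ: 41.406′ = 0.690100°; total 34.6901000
  hemisphere S, so the sign is −
  Longitude: 15.0221′ = 0.250368°; total 15.2503683
  E ⇒ keep positive

1. 72.690608, -4.692868
2. -0.390645, -45.395425
3. -65.666061, -161.428107
4. -34.690100, 15.250368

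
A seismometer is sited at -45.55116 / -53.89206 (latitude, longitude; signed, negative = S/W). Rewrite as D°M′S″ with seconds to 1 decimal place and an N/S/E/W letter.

Latitude is negative → S; |value| = 45.551160
Latitude: whole degrees 45; 33.06960′ → 33′ and 4.176″
Longitude is negative → W; |value| = 53.892060
Lon: 0.892060 × 60 = 53.52360′ → 53′, remainder × 60 = 31.416″

45°33′4.2″ S, 53°53′31.4″ W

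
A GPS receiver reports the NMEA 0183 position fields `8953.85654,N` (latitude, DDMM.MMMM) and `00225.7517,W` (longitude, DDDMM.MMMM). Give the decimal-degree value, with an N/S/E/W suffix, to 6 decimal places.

89.897609° N, 2.429195° W

Latitude: degrees = first 2 digits = 89, minutes = 53.85654; 89 + 53.85654/60 = 89.8976090
λ: degrees = first 3 digits = 2, minutes = 25.7517; 2 + 25.7517/60 = 2.4291950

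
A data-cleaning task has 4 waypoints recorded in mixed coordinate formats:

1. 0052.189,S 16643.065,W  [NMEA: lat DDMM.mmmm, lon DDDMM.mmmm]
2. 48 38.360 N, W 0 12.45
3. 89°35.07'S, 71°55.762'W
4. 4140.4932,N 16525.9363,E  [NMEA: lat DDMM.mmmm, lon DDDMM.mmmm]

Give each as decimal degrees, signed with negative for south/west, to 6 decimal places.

Point 1:
  Latitude: degrees = first 2 digits = 0, minutes = 52.189; 0 + 52.189/60 = 0.8698167
  S ⇒ negate
  Longitude: split at 3 digits → 166° and 43.065′; 166 + 43.065/60 = 166.7177500
  W → negative
Point 2:
  Lat: 38.36′ = 0.639333°; total 48.6393333
  N → positive
  Longitude: 12.45′ = 0.207500°; total 0.2075000
  W ⇒ negate
Point 3:
  Lat: 35.07′ = 0.584500°; total 89.5845000
  S → negative
  λ: 55.762′ = 0.929367°; total 71.9293667
  hemisphere W, so the sign is −
Point 4:
  Latitude: split at 2 digits → 41° and 40.4932′; 41 + 40.4932/60 = 41.6748867
  N → positive
  Longitude: split at 3 digits → 165° and 25.9363′; 165 + 25.9363/60 = 165.4322717
  E → positive

1. -0.869817, -166.717750
2. 48.639333, -0.207500
3. -89.584500, -71.929367
4. 41.674887, 165.432272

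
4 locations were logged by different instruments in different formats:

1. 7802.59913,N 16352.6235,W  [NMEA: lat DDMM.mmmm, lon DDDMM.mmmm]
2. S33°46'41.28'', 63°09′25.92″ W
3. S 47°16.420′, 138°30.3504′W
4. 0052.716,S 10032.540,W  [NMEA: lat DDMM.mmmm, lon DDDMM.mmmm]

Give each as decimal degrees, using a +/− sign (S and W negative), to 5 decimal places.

1. 78.04332, -163.87706
2. -33.77813, -63.15720
3. -47.27367, -138.50584
4. -0.87860, -100.54233

Point 1:
  Latitude: degrees = first 2 digits = 78, minutes = 2.59913; 78 + 2.59913/60 = 78.043319
  N ⇒ keep positive
  Longitude: degrees = first 3 digits = 163, minutes = 52.6235; 163 + 52.6235/60 = 163.877058
  W → negative
Point 2:
  Lat: 46′ + 41.28″ = 46.68800′; 33 + 46.68800/60 = 33.778133
  S ⇒ negate
  Lon: 63° + 9/60 + 25.92/3600 = 63 + 0.150000 + 0.007200 = 63.157200
  W ⇒ negate
Point 3:
  φ: 47 + 16.42/60 = 47.273667
  S ⇒ negate
  λ: 138 + 30.3504/60 = 138.505840
  W → negative
Point 4:
  φ: split at 2 digits → 00° and 52.716′; 0 + 52.716/60 = 0.878600
  hemisphere S, so the sign is −
  Lon: degrees = first 3 digits = 100, minutes = 32.54; 100 + 32.54/60 = 100.542333
  W ⇒ negate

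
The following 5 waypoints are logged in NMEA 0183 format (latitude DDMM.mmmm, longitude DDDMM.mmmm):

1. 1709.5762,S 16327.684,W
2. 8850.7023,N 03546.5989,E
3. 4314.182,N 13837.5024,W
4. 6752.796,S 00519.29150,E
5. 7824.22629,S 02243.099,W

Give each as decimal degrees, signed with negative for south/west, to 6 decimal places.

1. -17.159603, -163.461400
2. 88.845038, 35.776648
3. 43.236367, -138.625040
4. -67.879933, 5.321525
5. -78.403772, -22.718317

Point 1:
  φ: degrees = first 2 digits = 17, minutes = 9.5762; 17 + 9.5762/60 = 17.1596033
  S ⇒ negate
  Longitude: split at 3 digits → 163° and 27.684′; 163 + 27.684/60 = 163.4614000
  hemisphere W, so the sign is −
Point 2:
  Latitude: degrees = first 2 digits = 88, minutes = 50.7023; 88 + 50.7023/60 = 88.8450383
  N ⇒ keep positive
  Lon: split at 3 digits → 035° and 46.5989′; 35 + 46.5989/60 = 35.7766483
  E ⇒ keep positive
Point 3:
  Latitude: degrees = first 2 digits = 43, minutes = 14.182; 43 + 14.182/60 = 43.2363667
  N → positive
  Longitude: split at 3 digits → 138° and 37.5024′; 138 + 37.5024/60 = 138.6250400
  W ⇒ negate
Point 4:
  φ: degrees = first 2 digits = 67, minutes = 52.796; 67 + 52.796/60 = 67.8799333
  hemisphere S, so the sign is −
  Longitude: split at 3 digits → 005° and 19.2915′; 5 + 19.2915/60 = 5.3215250
  E → positive
Point 5:
  Latitude: degrees = first 2 digits = 78, minutes = 24.22629; 78 + 24.22629/60 = 78.4037715
  hemisphere S, so the sign is −
  Longitude: split at 3 digits → 022° and 43.099′; 22 + 43.099/60 = 22.7183167
  W ⇒ negate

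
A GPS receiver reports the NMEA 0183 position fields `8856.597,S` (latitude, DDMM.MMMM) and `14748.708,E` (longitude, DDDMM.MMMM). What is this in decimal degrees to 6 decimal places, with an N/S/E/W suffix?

88.943283° S, 147.811800° E

Latitude: split at 2 digits → 88° and 56.597′; 88 + 56.597/60 = 88.9432833
λ: split at 3 digits → 147° and 48.708′; 147 + 48.708/60 = 147.8118000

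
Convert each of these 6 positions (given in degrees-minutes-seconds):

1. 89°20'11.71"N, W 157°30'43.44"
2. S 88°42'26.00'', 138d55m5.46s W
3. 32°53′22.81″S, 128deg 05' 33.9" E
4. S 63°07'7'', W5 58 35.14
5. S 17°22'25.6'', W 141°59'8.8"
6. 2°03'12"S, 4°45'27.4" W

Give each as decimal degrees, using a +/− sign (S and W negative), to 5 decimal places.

Point 1:
  Lat: 20′ + 11.71″ = 20.19517′; 89 + 20.19517/60 = 89.336586
  N ⇒ keep positive
  λ: 30′ + 43.44″ = 30.72400′; 157 + 30.72400/60 = 157.512067
  W ⇒ negate
Point 2:
  Latitude: 88 + 42/60 + 26/3600 = 88.707222
  hemisphere S, so the sign is −
  λ: 55′ + 5.46″ = 55.09100′; 138 + 55.09100/60 = 138.918183
  W ⇒ negate
Point 3:
  Latitude: 53′ + 22.81″ = 53.38017′; 32 + 53.38017/60 = 32.889669
  S → negative
  Longitude: 128 + 5/60 + 33.9/3600 = 128.092750
  E ⇒ keep positive
Point 4:
  Lat: 63 + 7/60 + 7/3600 = 63.118611
  hemisphere S, so the sign is −
  Longitude: 5 + 58/60 + 35.14/3600 = 5.976428
  W → negative
Point 5:
  Latitude: 22′ + 25.6″ = 22.42667′; 17 + 22.42667/60 = 17.373778
  S ⇒ negate
  λ: 59′ + 8.8″ = 59.14667′; 141 + 59.14667/60 = 141.985778
  W ⇒ negate
Point 6:
  Lat: 3′ + 12″ = 3.20000′; 2 + 3.20000/60 = 2.053333
  S → negative
  λ: 4° + 45/60 + 27.4/3600 = 4 + 0.750000 + 0.007611 = 4.757611
  W → negative

1. 89.33659, -157.51207
2. -88.70722, -138.91818
3. -32.88967, 128.09275
4. -63.11861, -5.97643
5. -17.37378, -141.98578
6. -2.05333, -4.75761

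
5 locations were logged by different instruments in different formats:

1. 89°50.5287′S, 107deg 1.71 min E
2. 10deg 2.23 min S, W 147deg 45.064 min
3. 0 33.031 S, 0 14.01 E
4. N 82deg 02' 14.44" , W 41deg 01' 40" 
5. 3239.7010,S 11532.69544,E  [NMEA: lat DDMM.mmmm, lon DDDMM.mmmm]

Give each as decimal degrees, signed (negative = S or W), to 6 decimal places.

1. -89.842145, 107.028500
2. -10.037167, -147.751067
3. -0.550517, 0.233500
4. 82.037344, -41.027778
5. -32.661683, 115.544924

Point 1:
  Lat: 50.5287′ = 0.842145°; total 89.8421450
  S → negative
  Longitude: 1.71′ = 0.028500°; total 107.0285000
  E → positive
Point 2:
  Latitude: 10 + 2.23/60 = 10.0371667
  hemisphere S, so the sign is −
  Lon: 45.064′ = 0.751067°; total 147.7510667
  W → negative
Point 3:
  Latitude: 0 + 33.031/60 = 0.5505167
  S → negative
  λ: 14.01′ = 0.233500°; total 0.2335000
  E → positive
Point 4:
  φ: 82° + 2/60 + 14.44/3600 = 82 + 0.033333 + 0.004011 = 82.0373444
  N → positive
  Longitude: 41° + 1/60 + 40/3600 = 41 + 0.016667 + 0.011111 = 41.0277778
  hemisphere W, so the sign is −
Point 5:
  φ: degrees = first 2 digits = 32, minutes = 39.701; 32 + 39.701/60 = 32.6616833
  S ⇒ negate
  Longitude: split at 3 digits → 115° and 32.69544′; 115 + 32.69544/60 = 115.5449240
  E → positive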